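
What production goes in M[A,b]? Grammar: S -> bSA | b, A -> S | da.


For [A, b]: 'b' ∈ FIRST(S)
Entry: A -> S


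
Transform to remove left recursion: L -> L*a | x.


Left-recursive alternatives: L*a; non-recursive: x
Introduce L': L -> xL', L' -> *aL' | ε


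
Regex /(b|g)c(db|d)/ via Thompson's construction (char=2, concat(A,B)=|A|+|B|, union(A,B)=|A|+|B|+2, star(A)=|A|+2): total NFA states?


Syntax tree has 6 char leaf(s), 2 union(s), 0 star(s)
chars contribute 6×2 = 12; each union adds +2; each star adds +2
Total: 12 + 4 + 0 = 16 states


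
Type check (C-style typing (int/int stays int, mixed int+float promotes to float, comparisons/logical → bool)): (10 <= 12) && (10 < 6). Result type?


Operand types: bool && bool
Rule: logical operators take bool operands and yield bool
Result type: bool


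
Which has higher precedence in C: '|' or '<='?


'<=' is relational (level 7); '|' is bitwise OR (level 3)
Higher level binds tighter
'<=' has higher precedence than '|'


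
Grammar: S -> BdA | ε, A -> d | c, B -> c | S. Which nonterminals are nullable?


A nonterminal is nullable iff some alternative derives ε (directly, or every symbol in it is nullable)
Nullable: {B, S}


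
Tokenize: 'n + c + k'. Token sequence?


Scan left to right, longest-match per lexeme
Tokens: ID(n), OP(+), ID(c), OP(+), ID(k)


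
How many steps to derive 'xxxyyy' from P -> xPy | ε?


Derivation: P => xPy => xxPyy => xxxPyyy => xxxyyy
Steps: 4


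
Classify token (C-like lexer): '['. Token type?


Pattern: delimiter/punctuation
Type: PUNCTUATION


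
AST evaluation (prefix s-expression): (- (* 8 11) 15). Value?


Evaluate inner: (* 8 11) = 88
Evaluate root: (- 88 15) = 73
Result: 73


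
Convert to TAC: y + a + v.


Break into single-operator statements:
t1 = y + a
t2 = t1 + v


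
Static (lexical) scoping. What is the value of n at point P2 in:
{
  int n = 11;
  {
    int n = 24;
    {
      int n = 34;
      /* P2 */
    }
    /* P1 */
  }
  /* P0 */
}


n declared in the same block as P2
n = 34


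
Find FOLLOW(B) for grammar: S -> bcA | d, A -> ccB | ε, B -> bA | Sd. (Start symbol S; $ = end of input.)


$ ∈ FOLLOW(S). For each A -> αBβ: add FIRST(β)\{ε} to FOLLOW(B); if β nullable, add FOLLOW(A).
FOLLOW(B) = {$, d}


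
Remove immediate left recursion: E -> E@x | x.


Left-recursive alternatives: E@x; non-recursive: x
Introduce E': E -> xE', E' -> @xE' | ε


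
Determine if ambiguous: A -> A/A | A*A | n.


'n/n*n' has two parse trees (no precedence encoded between / and *)
Ambiguous


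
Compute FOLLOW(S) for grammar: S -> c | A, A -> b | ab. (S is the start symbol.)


$ ∈ FOLLOW(S). For each A -> αBβ: add FIRST(β)\{ε} to FOLLOW(B); if β nullable, add FOLLOW(A).
FOLLOW(S) = {$}


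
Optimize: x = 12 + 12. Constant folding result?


12 + 12 = 24 at compile time
Optimized: x = 24


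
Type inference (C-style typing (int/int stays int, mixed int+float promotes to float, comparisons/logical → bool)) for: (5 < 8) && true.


Operand types: bool && bool
Rule: logical operators take bool operands and yield bool
Result type: bool


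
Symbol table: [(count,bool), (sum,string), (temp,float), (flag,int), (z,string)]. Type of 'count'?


Lookup 'count' → type bool


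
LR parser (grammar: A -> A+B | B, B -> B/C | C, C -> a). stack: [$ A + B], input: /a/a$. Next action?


'/' can extend B; shift to build B -> B/C
Action: shift


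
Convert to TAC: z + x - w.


Break into single-operator statements:
t1 = z + x
t2 = t1 - w


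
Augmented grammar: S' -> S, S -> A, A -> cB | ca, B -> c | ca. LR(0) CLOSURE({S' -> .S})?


Start: S' -> .S
For each item with dot before a nonterminal B, add B -> .γ for every B-production
Closure: [S' -> .S, S -> .A, A -> .cB, A -> .ca]


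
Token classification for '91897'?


Pattern: digits only
Type: INTEGER_LITERAL


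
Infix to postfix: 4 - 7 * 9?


* has higher precedence, evaluate 7*9 first
Postfix: 4 7 9 * -


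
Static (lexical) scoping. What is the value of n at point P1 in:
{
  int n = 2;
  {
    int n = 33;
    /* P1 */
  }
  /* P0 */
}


n declared in the same block as P1
n = 33


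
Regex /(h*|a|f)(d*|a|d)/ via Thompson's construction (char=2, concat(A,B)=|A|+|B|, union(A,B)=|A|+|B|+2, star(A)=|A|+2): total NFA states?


Syntax tree has 6 char leaf(s), 4 union(s), 2 star(s)
chars contribute 6×2 = 12; each union adds +2; each star adds +2
Total: 12 + 8 + 4 = 24 states


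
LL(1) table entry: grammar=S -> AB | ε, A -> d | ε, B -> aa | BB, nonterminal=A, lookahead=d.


For [A, d]: 'd' ∈ FIRST(d)
Entry: A -> d


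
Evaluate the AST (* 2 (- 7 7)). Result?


Evaluate inner: (- 7 7) = 0
Evaluate root: (* 2 0) = 0
Result: 0


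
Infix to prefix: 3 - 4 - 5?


left-to-right (same/higher precedence on left): tree is (- (- 3 4) 5)
Prefix: - - 3 4 5


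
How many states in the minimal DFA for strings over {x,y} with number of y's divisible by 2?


Track (count of y) mod 2: states 0..1, accept at 0
Minimal DFA: 2 states


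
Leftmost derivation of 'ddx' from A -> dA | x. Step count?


Derivation: A => dA => ddA => ddx
Steps: 3


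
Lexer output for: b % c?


Scan left to right, longest-match per lexeme
Tokens: ID(b), OP(%), ID(c)


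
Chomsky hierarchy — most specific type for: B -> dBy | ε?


Single nonterminal LHS, but d^n y^n is not regular
Classification: Type 2 (Context-Free)


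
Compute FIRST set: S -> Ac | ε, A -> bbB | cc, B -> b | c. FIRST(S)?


Per alternative of S: FIRST(Ac) = {b, c}; FIRST(ε) = {ε}
FIRST(S) = {b, c, ε}


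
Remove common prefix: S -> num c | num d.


Common prefix: 'num'
Factored: S -> num S', S' -> c | d


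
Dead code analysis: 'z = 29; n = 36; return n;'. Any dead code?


z is assigned but never read
Dead: 'z = 29'


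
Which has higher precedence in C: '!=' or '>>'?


'>>' is shift (level 8); '!=' is equality (level 6)
Higher level binds tighter
'>>' has higher precedence than '!='


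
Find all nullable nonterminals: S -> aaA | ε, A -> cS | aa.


A nonterminal is nullable iff some alternative derives ε (directly, or every symbol in it is nullable)
Nullable: {S}


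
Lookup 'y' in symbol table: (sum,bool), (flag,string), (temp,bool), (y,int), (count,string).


Lookup 'y' → type int


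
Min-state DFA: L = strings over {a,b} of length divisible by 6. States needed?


Track length mod 6: states 0..5, accept at 0
Minimal DFA: 6 states


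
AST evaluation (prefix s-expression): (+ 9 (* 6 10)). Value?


Evaluate inner: (* 6 10) = 60
Evaluate root: (+ 9 60) = 69
Result: 69


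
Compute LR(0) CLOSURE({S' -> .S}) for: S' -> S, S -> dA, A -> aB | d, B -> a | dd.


Start: S' -> .S
For each item with dot before a nonterminal B, add B -> .γ for every B-production
Closure: [S' -> .S, S -> .dA]


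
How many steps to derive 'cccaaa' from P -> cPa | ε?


Derivation: P => cPa => ccPaa => cccPaaa => cccaaa
Steps: 4


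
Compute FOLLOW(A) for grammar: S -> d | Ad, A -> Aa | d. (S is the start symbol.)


$ ∈ FOLLOW(S). For each A -> αBβ: add FIRST(β)\{ε} to FOLLOW(B); if β nullable, add FOLLOW(A).
FOLLOW(A) = {a, d}


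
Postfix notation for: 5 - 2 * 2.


* has higher precedence, evaluate 2*2 first
Postfix: 5 2 2 * -


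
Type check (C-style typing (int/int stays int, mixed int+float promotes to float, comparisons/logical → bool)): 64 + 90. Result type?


Operand types: int + int
Rule: mixed int/float promotes to float; int/int stays int
Result type: int


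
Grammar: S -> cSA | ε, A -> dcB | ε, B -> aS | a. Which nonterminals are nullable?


A nonterminal is nullable iff some alternative derives ε (directly, or every symbol in it is nullable)
Nullable: {A, S}


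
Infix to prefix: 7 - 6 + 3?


left-to-right (same/higher precedence on left): tree is (+ (- 7 6) 3)
Prefix: + - 7 6 3


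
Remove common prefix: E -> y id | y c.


Common prefix: 'y'
Factored: E -> y E', E' -> id | c


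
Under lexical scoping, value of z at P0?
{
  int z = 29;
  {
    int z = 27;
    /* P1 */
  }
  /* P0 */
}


z declared in the same block as P0
z = 29


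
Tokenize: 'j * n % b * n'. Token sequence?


Scan left to right, longest-match per lexeme
Tokens: ID(j), OP(*), ID(n), OP(%), ID(b), OP(*), ID(n)


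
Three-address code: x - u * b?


Break into single-operator statements:
t1 = u * b
t2 = x - t1


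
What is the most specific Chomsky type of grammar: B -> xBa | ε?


Single nonterminal LHS, but x^n a^n is not regular
Classification: Type 2 (Context-Free)


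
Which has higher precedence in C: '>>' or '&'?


'>>' is shift (level 8); '&' is bitwise AND (level 5)
Higher level binds tighter
'>>' has higher precedence than '&'


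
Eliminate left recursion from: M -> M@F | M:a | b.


Left-recursive alternatives: M@F, M:a; non-recursive: b
Introduce M': M -> bM', M' -> @FM' | :aM' | ε


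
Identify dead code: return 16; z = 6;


statement follows a return and is unreachable
Dead: 'z = 6'


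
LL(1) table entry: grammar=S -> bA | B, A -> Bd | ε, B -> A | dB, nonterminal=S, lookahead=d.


For [S, d]: 'd' ∈ FIRST(B)
Entry: S -> B


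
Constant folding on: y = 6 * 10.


6 * 10 = 60 at compile time
Optimized: y = 60


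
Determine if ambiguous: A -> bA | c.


right-linear, alternatives start with distinct terminals 'b' vs 'c': unique leftmost derivation
Unambiguous


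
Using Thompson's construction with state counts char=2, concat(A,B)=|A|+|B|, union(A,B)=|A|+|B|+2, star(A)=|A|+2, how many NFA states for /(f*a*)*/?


Syntax tree has 2 char leaf(s), 0 union(s), 3 star(s)
chars contribute 2×2 = 4; each union adds +2; each star adds +2
Total: 4 + 0 + 6 = 10 states


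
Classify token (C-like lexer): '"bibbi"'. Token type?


Pattern: double-quoted sequence
Type: STRING_LITERAL


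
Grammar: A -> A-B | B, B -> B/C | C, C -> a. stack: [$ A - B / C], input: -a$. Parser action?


handle 'B/C' on top
Action: reduce (B -> B/C)


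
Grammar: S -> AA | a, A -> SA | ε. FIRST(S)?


Per alternative of S: FIRST(AA) = {a, ε}; FIRST(a) = {a}
FIRST(S) = {a, ε}


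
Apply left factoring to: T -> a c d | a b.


Common prefix: 'a'
Factored: T -> a T', T' -> c d | b


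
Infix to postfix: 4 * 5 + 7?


Left to right (same or higher precedence on left)
Postfix: 4 5 * 7 +


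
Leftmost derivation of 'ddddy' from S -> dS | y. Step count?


Derivation: S => dS => ddS => dddS => ddddS => ddddy
Steps: 5


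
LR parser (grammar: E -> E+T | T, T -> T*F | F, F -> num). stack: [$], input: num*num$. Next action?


no handle on stack; shift 'num'
Action: shift


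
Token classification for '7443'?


Pattern: digits only
Type: INTEGER_LITERAL


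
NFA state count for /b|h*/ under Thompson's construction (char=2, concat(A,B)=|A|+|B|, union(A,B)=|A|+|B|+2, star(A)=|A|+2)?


Syntax tree has 2 char leaf(s), 1 union(s), 1 star(s)
chars contribute 2×2 = 4; each union adds +2; each star adds +2
Total: 4 + 2 + 2 = 8 states


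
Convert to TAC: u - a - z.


Break into single-operator statements:
t1 = u - a
t2 = t1 - z


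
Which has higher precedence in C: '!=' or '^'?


'!=' is equality (level 6); '^' is bitwise XOR (level 4)
Higher level binds tighter
'!=' has higher precedence than '^'


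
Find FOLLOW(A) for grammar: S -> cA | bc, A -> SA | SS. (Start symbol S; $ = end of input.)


$ ∈ FOLLOW(S). For each A -> αBβ: add FIRST(β)\{ε} to FOLLOW(B); if β nullable, add FOLLOW(A).
FOLLOW(A) = {$, b, c}


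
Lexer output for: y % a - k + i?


Scan left to right, longest-match per lexeme
Tokens: ID(y), OP(%), ID(a), OP(-), ID(k), OP(+), ID(i)


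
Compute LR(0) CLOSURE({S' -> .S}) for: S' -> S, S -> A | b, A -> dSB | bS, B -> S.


Start: S' -> .S
For each item with dot before a nonterminal B, add B -> .γ for every B-production
Closure: [S' -> .S, S -> .A, S -> .b, A -> .dSB, A -> .bS]


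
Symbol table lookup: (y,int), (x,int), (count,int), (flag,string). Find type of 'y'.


Lookup 'y' → type int


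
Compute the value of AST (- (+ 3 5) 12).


Evaluate inner: (+ 3 5) = 8
Evaluate root: (- 8 12) = -4
Result: -4


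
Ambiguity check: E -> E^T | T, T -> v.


precedence layered via separate nonterminal T: deterministic
Unambiguous


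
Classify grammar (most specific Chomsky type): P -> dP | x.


Right-linear: every RHS is a terminal or a terminal followed by one nonterminal
Classification: Type 3 (Regular)


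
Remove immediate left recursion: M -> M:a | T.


Left-recursive alternatives: M:a; non-recursive: T
Introduce M': M -> TM', M' -> :aM' | ε


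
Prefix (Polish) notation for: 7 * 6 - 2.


left-to-right (same/higher precedence on left): tree is (- (* 7 6) 2)
Prefix: - * 7 6 2


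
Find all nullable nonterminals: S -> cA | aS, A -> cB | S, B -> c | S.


A nonterminal is nullable iff some alternative derives ε (directly, or every symbol in it is nullable)
Nullable: {}


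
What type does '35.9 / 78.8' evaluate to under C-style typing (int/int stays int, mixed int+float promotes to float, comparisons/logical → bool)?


Operand types: float / float
Rule: mixed int/float promotes to float; int/int stays int
Result type: float


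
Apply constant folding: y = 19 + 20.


19 + 20 = 39 at compile time
Optimized: y = 39


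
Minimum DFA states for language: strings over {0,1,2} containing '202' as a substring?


KMP-style automaton: 3 progress states + 1 absorbing accept = 4
Minimal DFA: 4 states


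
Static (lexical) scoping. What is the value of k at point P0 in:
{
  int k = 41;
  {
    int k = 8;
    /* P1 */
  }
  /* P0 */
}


k declared in the same block as P0
k = 41


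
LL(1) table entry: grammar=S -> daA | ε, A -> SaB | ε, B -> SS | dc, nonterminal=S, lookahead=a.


For [S, a]: ε is nullable and 'a' ∈ FOLLOW(S)
Entry: S -> ε


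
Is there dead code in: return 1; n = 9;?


statement follows a return and is unreachable
Dead: 'n = 9'


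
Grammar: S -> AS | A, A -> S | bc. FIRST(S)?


Per alternative of S: FIRST(AS) = {b}; FIRST(A) = {b}
FIRST(S) = {b}


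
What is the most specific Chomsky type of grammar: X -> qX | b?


Right-linear: every RHS is a terminal or a terminal followed by one nonterminal
Classification: Type 3 (Regular)


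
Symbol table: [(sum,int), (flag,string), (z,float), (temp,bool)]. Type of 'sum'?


Lookup 'sum' → type int


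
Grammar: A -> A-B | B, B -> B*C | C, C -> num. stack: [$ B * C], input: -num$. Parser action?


handle 'B*C' on top
Action: reduce (B -> B*C)


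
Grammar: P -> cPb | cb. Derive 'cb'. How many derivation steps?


Derivation: P => cb
Steps: 1


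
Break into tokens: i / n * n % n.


Scan left to right, longest-match per lexeme
Tokens: ID(i), OP(/), ID(n), OP(*), ID(n), OP(%), ID(n)


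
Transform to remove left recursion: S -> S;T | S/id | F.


Left-recursive alternatives: S;T, S/id; non-recursive: F
Introduce S': S -> FS', S' -> ;TS' | /idS' | ε


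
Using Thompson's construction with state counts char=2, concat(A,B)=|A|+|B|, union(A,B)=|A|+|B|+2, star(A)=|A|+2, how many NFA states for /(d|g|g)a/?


Syntax tree has 4 char leaf(s), 2 union(s), 0 star(s)
chars contribute 4×2 = 8; each union adds +2; each star adds +2
Total: 8 + 4 + 0 = 12 states


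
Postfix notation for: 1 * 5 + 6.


Left to right (same or higher precedence on left)
Postfix: 1 5 * 6 +


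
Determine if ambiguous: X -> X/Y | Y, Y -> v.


precedence layered via separate nonterminal Y: deterministic
Unambiguous


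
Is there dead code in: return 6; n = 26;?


statement follows a return and is unreachable
Dead: 'n = 26'


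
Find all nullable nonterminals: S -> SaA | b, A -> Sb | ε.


A nonterminal is nullable iff some alternative derives ε (directly, or every symbol in it is nullable)
Nullable: {A}


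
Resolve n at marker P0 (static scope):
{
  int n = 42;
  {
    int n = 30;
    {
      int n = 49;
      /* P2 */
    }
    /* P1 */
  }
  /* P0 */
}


n declared in the same block as P0
n = 42


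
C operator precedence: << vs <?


'<<' is shift (level 8); '<' is relational (level 7)
Higher level binds tighter
'<<' has higher precedence than '<'


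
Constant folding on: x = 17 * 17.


17 * 17 = 289 at compile time
Optimized: x = 289


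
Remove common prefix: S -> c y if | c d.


Common prefix: 'c'
Factored: S -> c S', S' -> y if | d


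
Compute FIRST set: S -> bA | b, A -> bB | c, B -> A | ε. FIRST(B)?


Per alternative of B: FIRST(A) = {b, c}; FIRST(ε) = {ε}
FIRST(B) = {b, c, ε}


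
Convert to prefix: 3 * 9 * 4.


left-to-right (same/higher precedence on left): tree is (* (* 3 9) 4)
Prefix: * * 3 9 4


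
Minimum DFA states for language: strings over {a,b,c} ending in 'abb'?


Track the longest suffix of input matching a prefix of 'abb': 4 classes (prefixes of length 0..3)
Minimal DFA: 4 states


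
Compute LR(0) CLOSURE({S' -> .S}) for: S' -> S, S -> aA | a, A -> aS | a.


Start: S' -> .S
For each item with dot before a nonterminal B, add B -> .γ for every B-production
Closure: [S' -> .S, S -> .aA, S -> .a]


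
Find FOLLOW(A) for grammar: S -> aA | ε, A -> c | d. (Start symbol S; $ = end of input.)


$ ∈ FOLLOW(S). For each A -> αBβ: add FIRST(β)\{ε} to FOLLOW(B); if β nullable, add FOLLOW(A).
FOLLOW(A) = {$}


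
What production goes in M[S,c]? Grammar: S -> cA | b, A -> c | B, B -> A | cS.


For [S, c]: 'c' ∈ FIRST(cA)
Entry: S -> cA


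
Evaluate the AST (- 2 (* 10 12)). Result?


Evaluate inner: (* 10 12) = 120
Evaluate root: (- 2 120) = -118
Result: -118


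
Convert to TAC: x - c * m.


Break into single-operator statements:
t1 = c * m
t2 = x - t1


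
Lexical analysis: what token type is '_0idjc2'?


Pattern: letter/underscore followed by alphanumerics, not a keyword
Type: IDENTIFIER


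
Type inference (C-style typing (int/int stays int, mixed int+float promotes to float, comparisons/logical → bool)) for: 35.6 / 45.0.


Operand types: float / float
Rule: mixed int/float promotes to float; int/int stays int
Result type: float


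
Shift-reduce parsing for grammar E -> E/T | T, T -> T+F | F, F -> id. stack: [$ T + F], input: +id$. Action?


handle 'T+F' on top
Action: reduce (T -> T+F)


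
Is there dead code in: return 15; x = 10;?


statement follows a return and is unreachable
Dead: 'x = 10'


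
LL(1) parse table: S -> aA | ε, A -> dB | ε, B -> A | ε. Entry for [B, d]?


For [B, d]: 'd' ∈ FIRST(A)
Entry: B -> A


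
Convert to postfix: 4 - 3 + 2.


Left to right (same or higher precedence on left)
Postfix: 4 3 - 2 +


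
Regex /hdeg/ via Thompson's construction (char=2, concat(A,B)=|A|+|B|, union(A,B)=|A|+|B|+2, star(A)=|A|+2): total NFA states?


Syntax tree has 4 char leaf(s), 0 union(s), 0 star(s)
chars contribute 4×2 = 8; each union adds +2; each star adds +2
Total: 8 + 0 + 0 = 8 states


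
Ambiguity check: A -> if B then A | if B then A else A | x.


dangling else: 'if B then if B then x else x' parses two ways
Ambiguous


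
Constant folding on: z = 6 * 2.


6 * 2 = 12 at compile time
Optimized: z = 12


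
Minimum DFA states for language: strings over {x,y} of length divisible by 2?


Track length mod 2: states 0..1, accept at 0
Minimal DFA: 2 states


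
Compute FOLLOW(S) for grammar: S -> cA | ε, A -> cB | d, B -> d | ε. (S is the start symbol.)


$ ∈ FOLLOW(S). For each A -> αBβ: add FIRST(β)\{ε} to FOLLOW(B); if β nullable, add FOLLOW(A).
FOLLOW(S) = {$}


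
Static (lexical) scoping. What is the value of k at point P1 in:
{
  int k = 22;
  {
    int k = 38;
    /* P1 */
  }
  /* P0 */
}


k declared in the same block as P1
k = 38


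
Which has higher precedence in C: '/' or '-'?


'/' is multiplicative (level 10); '-' is additive (level 9)
Higher level binds tighter
'/' has higher precedence than '-'


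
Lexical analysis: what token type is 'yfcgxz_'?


Pattern: letter/underscore followed by alphanumerics, not a keyword
Type: IDENTIFIER


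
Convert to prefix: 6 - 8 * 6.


'*' binds tighter: tree is (- 6 (* 8 6))
Prefix: - 6 * 8 6


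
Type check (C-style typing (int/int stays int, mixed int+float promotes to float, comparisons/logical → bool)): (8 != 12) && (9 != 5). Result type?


Operand types: bool && bool
Rule: logical operators take bool operands and yield bool
Result type: bool


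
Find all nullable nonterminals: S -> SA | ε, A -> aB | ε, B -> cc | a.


A nonterminal is nullable iff some alternative derives ε (directly, or every symbol in it is nullable)
Nullable: {A, S}


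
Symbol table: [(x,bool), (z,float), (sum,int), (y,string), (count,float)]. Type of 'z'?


Lookup 'z' → type float


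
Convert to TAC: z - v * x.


Break into single-operator statements:
t1 = v * x
t2 = z - t1


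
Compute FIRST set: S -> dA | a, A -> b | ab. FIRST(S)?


Per alternative of S: FIRST(dA) = {d}; FIRST(a) = {a}
FIRST(S) = {a, d}


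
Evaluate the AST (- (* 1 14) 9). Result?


Evaluate inner: (* 1 14) = 14
Evaluate root: (- 14 9) = 5
Result: 5


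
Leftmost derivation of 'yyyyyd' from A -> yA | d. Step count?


Derivation: A => yA => yyA => yyyA => yyyyA => yyyyyA => yyyyyd
Steps: 6


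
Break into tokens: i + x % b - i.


Scan left to right, longest-match per lexeme
Tokens: ID(i), OP(+), ID(x), OP(%), ID(b), OP(-), ID(i)


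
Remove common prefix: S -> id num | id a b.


Common prefix: 'id'
Factored: S -> id S', S' -> num | a b


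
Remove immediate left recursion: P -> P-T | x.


Left-recursive alternatives: P-T; non-recursive: x
Introduce P': P -> xP', P' -> -TP' | ε


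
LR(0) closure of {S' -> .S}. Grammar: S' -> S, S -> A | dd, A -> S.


Start: S' -> .S
For each item with dot before a nonterminal B, add B -> .γ for every B-production
Closure: [S' -> .S, S -> .A, S -> .dd, A -> .S]


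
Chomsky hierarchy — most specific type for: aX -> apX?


LHS has context (more than one symbol) and |LHS| ≤ |RHS|
Classification: Type 1 (Context-Sensitive)


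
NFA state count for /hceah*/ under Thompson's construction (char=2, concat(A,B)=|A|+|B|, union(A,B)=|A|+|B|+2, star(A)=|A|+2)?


Syntax tree has 5 char leaf(s), 0 union(s), 1 star(s)
chars contribute 5×2 = 10; each union adds +2; each star adds +2
Total: 10 + 0 + 2 = 12 states


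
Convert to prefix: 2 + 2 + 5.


left-to-right (same/higher precedence on left): tree is (+ (+ 2 2) 5)
Prefix: + + 2 2 5


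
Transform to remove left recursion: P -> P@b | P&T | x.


Left-recursive alternatives: P@b, P&T; non-recursive: x
Introduce P': P -> xP', P' -> @bP' | &TP' | ε


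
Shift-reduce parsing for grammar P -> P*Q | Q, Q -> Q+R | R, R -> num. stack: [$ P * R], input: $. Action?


'R' (not preceded by Q+) is the handle for Q -> R
Action: reduce (Q -> R)


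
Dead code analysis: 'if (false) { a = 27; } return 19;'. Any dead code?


condition is constant false, so the whole block is unreachable
Dead: 'if (false) { a = 27; }'


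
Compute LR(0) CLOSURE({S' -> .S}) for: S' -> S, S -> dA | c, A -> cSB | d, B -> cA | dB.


Start: S' -> .S
For each item with dot before a nonterminal B, add B -> .γ for every B-production
Closure: [S' -> .S, S -> .dA, S -> .c]


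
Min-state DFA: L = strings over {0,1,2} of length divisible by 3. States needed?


Track length mod 3: states 0..2, accept at 0
Minimal DFA: 3 states


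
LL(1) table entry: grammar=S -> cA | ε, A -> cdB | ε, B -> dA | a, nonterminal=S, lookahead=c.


For [S, c]: 'c' ∈ FIRST(cA)
Entry: S -> cA


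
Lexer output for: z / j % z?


Scan left to right, longest-match per lexeme
Tokens: ID(z), OP(/), ID(j), OP(%), ID(z)


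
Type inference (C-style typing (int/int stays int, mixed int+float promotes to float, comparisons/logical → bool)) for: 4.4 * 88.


Operand types: float * int
Rule: mixed int/float promotes to float; int/int stays int
Result type: float


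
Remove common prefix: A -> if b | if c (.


Common prefix: 'if'
Factored: A -> if A', A' -> b | c (


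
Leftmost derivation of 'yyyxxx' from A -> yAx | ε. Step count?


Derivation: A => yAx => yyAxx => yyyAxxx => yyyxxx
Steps: 4


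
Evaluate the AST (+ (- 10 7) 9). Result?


Evaluate inner: (- 10 7) = 3
Evaluate root: (+ 3 9) = 12
Result: 12


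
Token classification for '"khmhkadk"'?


Pattern: double-quoted sequence
Type: STRING_LITERAL


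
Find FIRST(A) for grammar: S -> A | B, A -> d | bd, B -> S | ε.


Per alternative of A: FIRST(d) = {d}; FIRST(bd) = {b}
FIRST(A) = {b, d}


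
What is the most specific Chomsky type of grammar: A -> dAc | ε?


Single nonterminal LHS, but d^n c^n is not regular
Classification: Type 2 (Context-Free)


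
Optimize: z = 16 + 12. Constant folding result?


16 + 12 = 28 at compile time
Optimized: z = 28


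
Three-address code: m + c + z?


Break into single-operator statements:
t1 = m + c
t2 = t1 + z


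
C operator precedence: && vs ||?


'&&' is logical AND (level 2); '||' is logical OR (level 1)
Higher level binds tighter
'&&' has higher precedence than '||'


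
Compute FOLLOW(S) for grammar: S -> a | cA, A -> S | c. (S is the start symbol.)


$ ∈ FOLLOW(S). For each A -> αBβ: add FIRST(β)\{ε} to FOLLOW(B); if β nullable, add FOLLOW(A).
FOLLOW(S) = {$}


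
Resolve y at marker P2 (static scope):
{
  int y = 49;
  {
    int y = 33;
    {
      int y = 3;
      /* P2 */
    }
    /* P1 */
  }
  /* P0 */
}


y declared in the same block as P2
y = 3


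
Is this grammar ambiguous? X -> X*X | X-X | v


'v*v-v' has two parse trees (no precedence encoded between * and -)
Ambiguous


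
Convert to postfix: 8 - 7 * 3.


* has higher precedence, evaluate 7*3 first
Postfix: 8 7 3 * -


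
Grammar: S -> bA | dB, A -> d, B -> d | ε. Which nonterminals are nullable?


A nonterminal is nullable iff some alternative derives ε (directly, or every symbol in it is nullable)
Nullable: {B}


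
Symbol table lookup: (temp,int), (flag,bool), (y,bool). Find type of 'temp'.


Lookup 'temp' → type int


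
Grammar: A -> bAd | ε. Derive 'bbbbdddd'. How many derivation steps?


Derivation: A => bAd => bbAdd => bbbAddd => bbbbAdddd => bbbbdddd
Steps: 5


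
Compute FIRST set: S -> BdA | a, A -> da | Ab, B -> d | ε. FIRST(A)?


Per alternative of A: FIRST(da) = {d}; FIRST(Ab) = {d}
FIRST(A) = {d}


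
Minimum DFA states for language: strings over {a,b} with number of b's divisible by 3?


Track (count of b) mod 3: states 0..2, accept at 0
Minimal DFA: 3 states


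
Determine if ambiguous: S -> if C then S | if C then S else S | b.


dangling else: 'if C then if C then b else b' parses two ways
Ambiguous


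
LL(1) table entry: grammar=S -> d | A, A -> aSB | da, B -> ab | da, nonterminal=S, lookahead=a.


For [S, a]: 'a' ∈ FIRST(A)
Entry: S -> A


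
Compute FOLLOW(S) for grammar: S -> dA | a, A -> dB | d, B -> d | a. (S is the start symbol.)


$ ∈ FOLLOW(S). For each A -> αBβ: add FIRST(β)\{ε} to FOLLOW(B); if β nullable, add FOLLOW(A).
FOLLOW(S) = {$}


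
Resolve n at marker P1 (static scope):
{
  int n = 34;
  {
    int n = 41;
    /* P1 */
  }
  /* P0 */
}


n declared in the same block as P1
n = 41


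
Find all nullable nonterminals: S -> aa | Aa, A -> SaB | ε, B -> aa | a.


A nonterminal is nullable iff some alternative derives ε (directly, or every symbol in it is nullable)
Nullable: {A}


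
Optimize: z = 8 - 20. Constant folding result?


8 - 20 = -12 at compile time
Optimized: z = -12


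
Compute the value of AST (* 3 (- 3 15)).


Evaluate inner: (- 3 15) = -12
Evaluate root: (* 3 -12) = -36
Result: -36


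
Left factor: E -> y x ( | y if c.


Common prefix: 'y'
Factored: E -> y E', E' -> x ( | if c


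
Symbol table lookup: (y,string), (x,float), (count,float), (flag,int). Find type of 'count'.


Lookup 'count' → type float


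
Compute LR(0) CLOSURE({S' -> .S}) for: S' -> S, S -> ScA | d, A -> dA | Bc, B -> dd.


Start: S' -> .S
For each item with dot before a nonterminal B, add B -> .γ for every B-production
Closure: [S' -> .S, S -> .ScA, S -> .d]


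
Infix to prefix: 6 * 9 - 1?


left-to-right (same/higher precedence on left): tree is (- (* 6 9) 1)
Prefix: - * 6 9 1


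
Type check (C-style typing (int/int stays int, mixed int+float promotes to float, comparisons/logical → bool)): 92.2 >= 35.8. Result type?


Operand types: float >= float
Rule: comparison yields bool
Result type: bool


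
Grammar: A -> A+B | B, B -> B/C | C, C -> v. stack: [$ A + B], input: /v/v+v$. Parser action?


'/' can extend B; shift to build B -> B/C
Action: shift


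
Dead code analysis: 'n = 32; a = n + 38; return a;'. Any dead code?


n is read by a's definition; a is returned
No dead code


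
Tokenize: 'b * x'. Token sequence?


Scan left to right, longest-match per lexeme
Tokens: ID(b), OP(*), ID(x)


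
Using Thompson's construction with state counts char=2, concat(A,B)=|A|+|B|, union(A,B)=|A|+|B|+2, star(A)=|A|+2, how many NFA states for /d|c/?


Syntax tree has 2 char leaf(s), 1 union(s), 0 star(s)
chars contribute 2×2 = 4; each union adds +2; each star adds +2
Total: 4 + 2 + 0 = 6 states


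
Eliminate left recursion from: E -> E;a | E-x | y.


Left-recursive alternatives: E;a, E-x; non-recursive: y
Introduce E': E -> yE', E' -> ;aE' | -xE' | ε


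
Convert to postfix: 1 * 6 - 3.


Left to right (same or higher precedence on left)
Postfix: 1 6 * 3 -


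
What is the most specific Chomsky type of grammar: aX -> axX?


LHS has context (more than one symbol) and |LHS| ≤ |RHS|
Classification: Type 1 (Context-Sensitive)


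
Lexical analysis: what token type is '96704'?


Pattern: digits only
Type: INTEGER_LITERAL


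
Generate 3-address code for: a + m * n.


Break into single-operator statements:
t1 = m * n
t2 = a + t1


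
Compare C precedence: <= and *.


'*' is multiplicative (level 10); '<=' is relational (level 7)
Higher level binds tighter
'*' has higher precedence than '<='


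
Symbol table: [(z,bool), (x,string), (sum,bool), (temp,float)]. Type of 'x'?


Lookup 'x' → type string


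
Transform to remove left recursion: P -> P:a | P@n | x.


Left-recursive alternatives: P:a, P@n; non-recursive: x
Introduce P': P -> xP', P' -> :aP' | @nP' | ε


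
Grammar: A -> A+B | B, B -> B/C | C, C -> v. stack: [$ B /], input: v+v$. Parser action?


no handle; shift 'v'
Action: shift


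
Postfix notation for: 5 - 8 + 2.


Left to right (same or higher precedence on left)
Postfix: 5 8 - 2 +


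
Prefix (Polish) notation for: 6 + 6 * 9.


'*' binds tighter: tree is (+ 6 (* 6 9))
Prefix: + 6 * 6 9


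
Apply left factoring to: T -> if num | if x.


Common prefix: 'if'
Factored: T -> if T', T' -> num | x


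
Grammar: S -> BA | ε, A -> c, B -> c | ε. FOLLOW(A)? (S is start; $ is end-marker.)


$ ∈ FOLLOW(S). For each A -> αBβ: add FIRST(β)\{ε} to FOLLOW(B); if β nullable, add FOLLOW(A).
FOLLOW(A) = {$}


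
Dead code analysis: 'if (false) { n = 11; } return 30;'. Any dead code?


condition is constant false, so the whole block is unreachable
Dead: 'if (false) { n = 11; }'


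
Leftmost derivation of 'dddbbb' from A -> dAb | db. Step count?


Derivation: A => dAb => ddAbb => dddbbb
Steps: 3


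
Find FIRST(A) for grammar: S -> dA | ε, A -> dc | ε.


Per alternative of A: FIRST(dc) = {d}; FIRST(ε) = {ε}
FIRST(A) = {d, ε}


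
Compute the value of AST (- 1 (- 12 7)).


Evaluate inner: (- 12 7) = 5
Evaluate root: (- 1 5) = -4
Result: -4


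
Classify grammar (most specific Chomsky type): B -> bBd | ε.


Single nonterminal LHS, but b^n d^n is not regular
Classification: Type 2 (Context-Free)


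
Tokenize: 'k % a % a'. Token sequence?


Scan left to right, longest-match per lexeme
Tokens: ID(k), OP(%), ID(a), OP(%), ID(a)


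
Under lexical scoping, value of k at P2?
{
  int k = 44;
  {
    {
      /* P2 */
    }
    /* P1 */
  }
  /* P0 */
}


P2's block does not declare k; resolves to the enclosing declaration at depth 0
k = 44


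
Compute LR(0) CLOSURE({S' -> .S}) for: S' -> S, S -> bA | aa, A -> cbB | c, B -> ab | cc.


Start: S' -> .S
For each item with dot before a nonterminal B, add B -> .γ for every B-production
Closure: [S' -> .S, S -> .bA, S -> .aa]


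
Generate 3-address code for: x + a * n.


Break into single-operator statements:
t1 = a * n
t2 = x + t1


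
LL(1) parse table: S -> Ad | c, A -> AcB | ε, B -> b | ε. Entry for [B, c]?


For [B, c]: ε is nullable and 'c' ∈ FOLLOW(B)
Entry: B -> ε


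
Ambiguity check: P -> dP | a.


right-linear, alternatives start with distinct terminals 'd' vs 'a': unique leftmost derivation
Unambiguous


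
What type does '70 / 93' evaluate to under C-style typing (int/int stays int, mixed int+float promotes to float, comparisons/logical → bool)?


Operand types: int / int
Rule: mixed int/float promotes to float; int/int stays int
Result type: int


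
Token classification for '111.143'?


Pattern: digits with a decimal point
Type: FLOAT_LITERAL


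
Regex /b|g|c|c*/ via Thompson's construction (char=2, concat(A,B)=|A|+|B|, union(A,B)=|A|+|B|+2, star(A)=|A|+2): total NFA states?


Syntax tree has 4 char leaf(s), 3 union(s), 1 star(s)
chars contribute 4×2 = 8; each union adds +2; each star adds +2
Total: 8 + 6 + 2 = 16 states


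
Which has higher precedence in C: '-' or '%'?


'%' is multiplicative (level 10); '-' is additive (level 9)
Higher level binds tighter
'%' has higher precedence than '-'


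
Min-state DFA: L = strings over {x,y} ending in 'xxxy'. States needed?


Track the longest suffix of input matching a prefix of 'xxxy': 5 classes (prefixes of length 0..4)
Minimal DFA: 5 states


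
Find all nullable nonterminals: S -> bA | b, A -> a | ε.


A nonterminal is nullable iff some alternative derives ε (directly, or every symbol in it is nullable)
Nullable: {A}


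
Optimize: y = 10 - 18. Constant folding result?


10 - 18 = -8 at compile time
Optimized: y = -8


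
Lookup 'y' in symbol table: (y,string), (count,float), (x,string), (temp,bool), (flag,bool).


Lookup 'y' → type string


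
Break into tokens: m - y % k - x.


Scan left to right, longest-match per lexeme
Tokens: ID(m), OP(-), ID(y), OP(%), ID(k), OP(-), ID(x)


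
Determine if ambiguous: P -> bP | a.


right-linear, alternatives start with distinct terminals 'b' vs 'a': unique leftmost derivation
Unambiguous


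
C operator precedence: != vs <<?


'<<' is shift (level 8); '!=' is equality (level 6)
Higher level binds tighter
'<<' has higher precedence than '!='


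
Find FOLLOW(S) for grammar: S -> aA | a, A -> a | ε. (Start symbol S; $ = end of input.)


$ ∈ FOLLOW(S). For each A -> αBβ: add FIRST(β)\{ε} to FOLLOW(B); if β nullable, add FOLLOW(A).
FOLLOW(S) = {$}


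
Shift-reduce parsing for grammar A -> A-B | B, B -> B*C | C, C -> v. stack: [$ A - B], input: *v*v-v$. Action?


'*' can extend B; shift to build B -> B*C
Action: shift


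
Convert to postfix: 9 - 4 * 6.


* has higher precedence, evaluate 4*6 first
Postfix: 9 4 6 * -


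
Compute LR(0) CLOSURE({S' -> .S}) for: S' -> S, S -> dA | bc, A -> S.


Start: S' -> .S
For each item with dot before a nonterminal B, add B -> .γ for every B-production
Closure: [S' -> .S, S -> .dA, S -> .bc]


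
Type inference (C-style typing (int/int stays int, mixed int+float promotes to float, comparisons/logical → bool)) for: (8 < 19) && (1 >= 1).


Operand types: bool && bool
Rule: logical operators take bool operands and yield bool
Result type: bool


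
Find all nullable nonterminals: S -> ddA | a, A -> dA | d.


A nonterminal is nullable iff some alternative derives ε (directly, or every symbol in it is nullable)
Nullable: {}


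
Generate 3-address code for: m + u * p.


Break into single-operator statements:
t1 = u * p
t2 = m + t1


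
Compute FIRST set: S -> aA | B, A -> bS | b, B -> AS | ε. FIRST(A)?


Per alternative of A: FIRST(bS) = {b}; FIRST(b) = {b}
FIRST(A) = {b}


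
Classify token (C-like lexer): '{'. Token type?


Pattern: delimiter/punctuation
Type: PUNCTUATION


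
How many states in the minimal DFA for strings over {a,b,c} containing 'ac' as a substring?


KMP-style automaton: 2 progress states + 1 absorbing accept = 3
Minimal DFA: 3 states


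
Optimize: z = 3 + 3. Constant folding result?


3 + 3 = 6 at compile time
Optimized: z = 6


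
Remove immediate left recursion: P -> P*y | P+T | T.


Left-recursive alternatives: P*y, P+T; non-recursive: T
Introduce P': P -> TP', P' -> *yP' | +TP' | ε


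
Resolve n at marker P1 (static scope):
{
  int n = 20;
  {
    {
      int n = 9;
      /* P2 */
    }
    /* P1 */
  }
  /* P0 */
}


P1's block does not declare n; resolves to the enclosing declaration at depth 0
n = 20


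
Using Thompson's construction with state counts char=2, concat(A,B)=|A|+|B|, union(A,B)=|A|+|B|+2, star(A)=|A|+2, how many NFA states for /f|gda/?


Syntax tree has 4 char leaf(s), 1 union(s), 0 star(s)
chars contribute 4×2 = 8; each union adds +2; each star adds +2
Total: 8 + 2 + 0 = 10 states


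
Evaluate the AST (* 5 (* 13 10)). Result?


Evaluate inner: (* 13 10) = 130
Evaluate root: (* 5 130) = 650
Result: 650


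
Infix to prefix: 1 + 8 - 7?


left-to-right (same/higher precedence on left): tree is (- (+ 1 8) 7)
Prefix: - + 1 8 7


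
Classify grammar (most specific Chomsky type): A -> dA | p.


Right-linear: every RHS is a terminal or a terminal followed by one nonterminal
Classification: Type 3 (Regular)


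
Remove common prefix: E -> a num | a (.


Common prefix: 'a'
Factored: E -> a E', E' -> num | (


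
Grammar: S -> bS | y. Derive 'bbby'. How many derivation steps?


Derivation: S => bS => bbS => bbbS => bbby
Steps: 4


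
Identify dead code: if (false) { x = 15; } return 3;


condition is constant false, so the whole block is unreachable
Dead: 'if (false) { x = 15; }'


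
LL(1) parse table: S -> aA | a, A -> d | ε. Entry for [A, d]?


For [A, d]: 'd' ∈ FIRST(d)
Entry: A -> d


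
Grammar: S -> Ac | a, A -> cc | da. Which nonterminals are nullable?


A nonterminal is nullable iff some alternative derives ε (directly, or every symbol in it is nullable)
Nullable: {}


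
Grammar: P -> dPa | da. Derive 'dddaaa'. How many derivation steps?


Derivation: P => dPa => ddPaa => dddaaa
Steps: 3


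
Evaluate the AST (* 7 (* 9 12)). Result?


Evaluate inner: (* 9 12) = 108
Evaluate root: (* 7 108) = 756
Result: 756


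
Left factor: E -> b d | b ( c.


Common prefix: 'b'
Factored: E -> b E', E' -> d | ( c


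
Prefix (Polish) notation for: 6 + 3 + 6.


left-to-right (same/higher precedence on left): tree is (+ (+ 6 3) 6)
Prefix: + + 6 3 6
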